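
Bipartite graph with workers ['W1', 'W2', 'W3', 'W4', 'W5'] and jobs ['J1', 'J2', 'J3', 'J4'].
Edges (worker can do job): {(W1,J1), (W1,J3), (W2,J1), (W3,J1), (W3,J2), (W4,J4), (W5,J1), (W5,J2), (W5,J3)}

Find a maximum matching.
Matching: {(W1,J3), (W3,J1), (W4,J4), (W5,J2)}

Maximum matching (size 4):
  W1 → J3
  W3 → J1
  W4 → J4
  W5 → J2

Each worker is assigned to at most one job, and each job to at most one worker.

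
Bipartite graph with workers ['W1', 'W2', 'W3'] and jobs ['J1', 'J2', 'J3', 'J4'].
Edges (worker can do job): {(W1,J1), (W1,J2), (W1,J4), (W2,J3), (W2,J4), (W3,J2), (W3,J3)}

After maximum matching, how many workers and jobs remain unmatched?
Unmatched: 0 workers, 1 jobs

Maximum matching size: 3
Workers: 3 total, 3 matched, 0 unmatched
Jobs: 4 total, 3 matched, 1 unmatched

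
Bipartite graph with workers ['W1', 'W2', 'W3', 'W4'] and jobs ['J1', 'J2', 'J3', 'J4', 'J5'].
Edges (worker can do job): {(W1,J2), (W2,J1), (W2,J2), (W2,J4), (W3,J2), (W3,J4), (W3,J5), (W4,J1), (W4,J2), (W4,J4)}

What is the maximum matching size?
Maximum matching size = 4

Maximum matching: {(W1,J2), (W2,J4), (W3,J5), (W4,J1)}
Size: 4

This assigns 4 workers to 4 distinct jobs.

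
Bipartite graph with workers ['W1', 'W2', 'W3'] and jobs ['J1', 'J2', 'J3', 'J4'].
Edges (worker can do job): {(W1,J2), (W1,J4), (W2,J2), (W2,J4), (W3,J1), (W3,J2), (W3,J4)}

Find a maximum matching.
Matching: {(W1,J2), (W2,J4), (W3,J1)}

Maximum matching (size 3):
  W1 → J2
  W2 → J4
  W3 → J1

Each worker is assigned to at most one job, and each job to at most one worker.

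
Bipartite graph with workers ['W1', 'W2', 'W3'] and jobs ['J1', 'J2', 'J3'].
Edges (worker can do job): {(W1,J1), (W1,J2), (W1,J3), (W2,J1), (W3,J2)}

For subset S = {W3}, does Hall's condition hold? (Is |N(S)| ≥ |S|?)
Yes: |N(S)| = 1, |S| = 1

Subset S = {W3}
Neighbors N(S) = {J2}

|N(S)| = 1, |S| = 1
Hall's condition: |N(S)| ≥ |S| is satisfied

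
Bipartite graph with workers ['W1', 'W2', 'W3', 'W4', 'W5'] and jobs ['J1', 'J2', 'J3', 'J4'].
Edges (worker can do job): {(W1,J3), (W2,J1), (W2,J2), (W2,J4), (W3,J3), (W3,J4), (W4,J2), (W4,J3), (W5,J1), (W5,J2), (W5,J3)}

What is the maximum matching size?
Maximum matching size = 4

Maximum matching: {(W2,J1), (W3,J4), (W4,J3), (W5,J2)}
Size: 4

This assigns 4 workers to 4 distinct jobs.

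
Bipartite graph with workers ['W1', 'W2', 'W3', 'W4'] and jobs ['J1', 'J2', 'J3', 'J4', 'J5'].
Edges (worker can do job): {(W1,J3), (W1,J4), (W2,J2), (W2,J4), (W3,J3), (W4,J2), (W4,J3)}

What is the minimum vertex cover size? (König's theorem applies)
Minimum vertex cover size = 3

By König's theorem: in bipartite graphs,
min vertex cover = max matching = 3

Maximum matching has size 3, so minimum vertex cover also has size 3.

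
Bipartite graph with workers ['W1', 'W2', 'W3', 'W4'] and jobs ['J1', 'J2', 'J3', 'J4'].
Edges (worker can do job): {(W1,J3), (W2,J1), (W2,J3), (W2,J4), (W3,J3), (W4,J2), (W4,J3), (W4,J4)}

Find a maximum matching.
Matching: {(W2,J1), (W3,J3), (W4,J4)}

Maximum matching (size 3):
  W2 → J1
  W3 → J3
  W4 → J4

Each worker is assigned to at most one job, and each job to at most one worker.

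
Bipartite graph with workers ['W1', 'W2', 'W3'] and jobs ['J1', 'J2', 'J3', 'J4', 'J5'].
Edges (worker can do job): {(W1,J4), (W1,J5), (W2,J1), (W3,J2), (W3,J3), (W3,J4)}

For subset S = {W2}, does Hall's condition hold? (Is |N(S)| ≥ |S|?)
Yes: |N(S)| = 1, |S| = 1

Subset S = {W2}
Neighbors N(S) = {J1}

|N(S)| = 1, |S| = 1
Hall's condition: |N(S)| ≥ |S| is satisfied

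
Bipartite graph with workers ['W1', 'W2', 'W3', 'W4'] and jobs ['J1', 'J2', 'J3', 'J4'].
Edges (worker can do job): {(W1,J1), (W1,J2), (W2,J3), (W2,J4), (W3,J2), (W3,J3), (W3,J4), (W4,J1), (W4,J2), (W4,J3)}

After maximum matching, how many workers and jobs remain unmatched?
Unmatched: 0 workers, 0 jobs

Maximum matching size: 4
Workers: 4 total, 4 matched, 0 unmatched
Jobs: 4 total, 4 matched, 0 unmatched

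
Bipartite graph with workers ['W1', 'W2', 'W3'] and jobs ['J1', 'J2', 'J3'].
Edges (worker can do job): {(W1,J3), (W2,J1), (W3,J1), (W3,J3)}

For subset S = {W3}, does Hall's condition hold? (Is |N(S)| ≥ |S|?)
Yes: |N(S)| = 2, |S| = 1

Subset S = {W3}
Neighbors N(S) = {J1, J3}

|N(S)| = 2, |S| = 1
Hall's condition: |N(S)| ≥ |S| is satisfied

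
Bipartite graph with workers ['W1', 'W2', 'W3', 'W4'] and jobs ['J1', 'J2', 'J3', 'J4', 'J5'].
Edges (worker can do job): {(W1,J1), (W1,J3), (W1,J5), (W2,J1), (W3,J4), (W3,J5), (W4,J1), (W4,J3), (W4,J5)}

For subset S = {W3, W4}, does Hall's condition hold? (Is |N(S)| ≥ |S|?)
Yes: |N(S)| = 4, |S| = 2

Subset S = {W3, W4}
Neighbors N(S) = {J1, J3, J4, J5}

|N(S)| = 4, |S| = 2
Hall's condition: |N(S)| ≥ |S| is satisfied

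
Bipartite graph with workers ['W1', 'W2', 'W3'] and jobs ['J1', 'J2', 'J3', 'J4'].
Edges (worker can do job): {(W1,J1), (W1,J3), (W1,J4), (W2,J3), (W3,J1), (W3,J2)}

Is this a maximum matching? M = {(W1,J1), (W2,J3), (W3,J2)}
Yes, size 3 is maximum

Proposed matching has size 3.
Maximum matching size for this graph: 3.

This is a maximum matching.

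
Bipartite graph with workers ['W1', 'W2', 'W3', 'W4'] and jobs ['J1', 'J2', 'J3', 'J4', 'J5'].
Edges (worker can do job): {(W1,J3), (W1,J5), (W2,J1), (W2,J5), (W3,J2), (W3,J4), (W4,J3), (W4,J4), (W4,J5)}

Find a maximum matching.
Matching: {(W1,J3), (W2,J1), (W3,J2), (W4,J5)}

Maximum matching (size 4):
  W1 → J3
  W2 → J1
  W3 → J2
  W4 → J5

Each worker is assigned to at most one job, and each job to at most one worker.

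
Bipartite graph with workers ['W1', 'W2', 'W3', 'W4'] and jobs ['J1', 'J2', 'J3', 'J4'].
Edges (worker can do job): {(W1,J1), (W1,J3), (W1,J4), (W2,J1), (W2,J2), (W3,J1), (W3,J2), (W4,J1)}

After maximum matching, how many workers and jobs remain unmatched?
Unmatched: 1 workers, 1 jobs

Maximum matching size: 3
Workers: 4 total, 3 matched, 1 unmatched
Jobs: 4 total, 3 matched, 1 unmatched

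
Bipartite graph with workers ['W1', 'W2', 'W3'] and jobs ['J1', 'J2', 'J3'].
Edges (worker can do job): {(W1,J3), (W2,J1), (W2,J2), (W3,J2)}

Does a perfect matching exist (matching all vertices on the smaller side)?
Yes, perfect matching exists (size 3)

Perfect matching: {(W1,J3), (W2,J1), (W3,J2)}
All 3 vertices on the smaller side are matched.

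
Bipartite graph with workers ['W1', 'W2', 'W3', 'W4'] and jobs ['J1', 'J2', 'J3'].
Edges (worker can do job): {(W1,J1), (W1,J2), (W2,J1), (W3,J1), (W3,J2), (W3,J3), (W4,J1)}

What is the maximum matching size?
Maximum matching size = 3

Maximum matching: {(W1,J2), (W3,J3), (W4,J1)}
Size: 3

This assigns 3 workers to 3 distinct jobs.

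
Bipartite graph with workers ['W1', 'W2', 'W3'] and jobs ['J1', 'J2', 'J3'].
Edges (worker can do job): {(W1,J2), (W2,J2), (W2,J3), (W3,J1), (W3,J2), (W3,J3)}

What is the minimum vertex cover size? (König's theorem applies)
Minimum vertex cover size = 3

By König's theorem: in bipartite graphs,
min vertex cover = max matching = 3

Maximum matching has size 3, so minimum vertex cover also has size 3.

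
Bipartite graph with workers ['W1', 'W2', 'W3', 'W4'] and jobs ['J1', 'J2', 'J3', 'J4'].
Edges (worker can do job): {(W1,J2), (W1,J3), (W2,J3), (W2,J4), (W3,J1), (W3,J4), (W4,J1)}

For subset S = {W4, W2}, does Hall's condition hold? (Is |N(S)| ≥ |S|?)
Yes: |N(S)| = 3, |S| = 2

Subset S = {W4, W2}
Neighbors N(S) = {J1, J3, J4}

|N(S)| = 3, |S| = 2
Hall's condition: |N(S)| ≥ |S| is satisfied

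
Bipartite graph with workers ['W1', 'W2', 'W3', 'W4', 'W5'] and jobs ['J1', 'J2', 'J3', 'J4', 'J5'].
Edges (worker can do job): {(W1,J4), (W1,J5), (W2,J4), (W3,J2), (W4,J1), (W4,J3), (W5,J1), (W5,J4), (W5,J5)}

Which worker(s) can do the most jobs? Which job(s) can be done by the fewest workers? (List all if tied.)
Most versatile: W5 (3 jobs); Least covered: J2, J3 (1 workers)

Worker degrees (jobs they can do): W1:2, W2:1, W3:1, W4:2, W5:3
Job degrees (workers who can do it): J1:2, J2:1, J3:1, J4:3, J5:2

Maximum worker degree is 3, achieved by: W5
Minimum job degree is 1, achieved by: J2, J3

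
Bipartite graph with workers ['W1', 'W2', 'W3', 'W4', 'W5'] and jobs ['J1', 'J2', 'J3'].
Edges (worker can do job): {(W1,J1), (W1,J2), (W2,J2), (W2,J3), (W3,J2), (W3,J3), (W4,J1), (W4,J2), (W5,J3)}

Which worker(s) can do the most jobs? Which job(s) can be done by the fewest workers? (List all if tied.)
Most versatile: W1, W2, W3, W4 (2 jobs); Least covered: J1 (2 workers)

Worker degrees (jobs they can do): W1:2, W2:2, W3:2, W4:2, W5:1
Job degrees (workers who can do it): J1:2, J2:4, J3:3

Maximum worker degree is 2, achieved by: W1, W2, W3, W4
Minimum job degree is 2, achieved by: J1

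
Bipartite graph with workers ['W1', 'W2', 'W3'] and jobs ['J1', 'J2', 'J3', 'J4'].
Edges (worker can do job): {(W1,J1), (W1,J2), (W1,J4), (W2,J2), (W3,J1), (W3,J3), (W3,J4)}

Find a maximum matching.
Matching: {(W1,J1), (W2,J2), (W3,J3)}

Maximum matching (size 3):
  W1 → J1
  W2 → J2
  W3 → J3

Each worker is assigned to at most one job, and each job to at most one worker.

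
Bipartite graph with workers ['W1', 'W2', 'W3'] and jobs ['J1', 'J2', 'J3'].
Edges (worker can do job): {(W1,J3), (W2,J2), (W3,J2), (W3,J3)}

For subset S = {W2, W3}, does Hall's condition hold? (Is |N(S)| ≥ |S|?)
Yes: |N(S)| = 2, |S| = 2

Subset S = {W2, W3}
Neighbors N(S) = {J2, J3}

|N(S)| = 2, |S| = 2
Hall's condition: |N(S)| ≥ |S| is satisfied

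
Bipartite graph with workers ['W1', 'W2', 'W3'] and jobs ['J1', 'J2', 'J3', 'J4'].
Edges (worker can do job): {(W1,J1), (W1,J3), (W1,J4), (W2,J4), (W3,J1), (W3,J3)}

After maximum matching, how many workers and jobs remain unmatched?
Unmatched: 0 workers, 1 jobs

Maximum matching size: 3
Workers: 3 total, 3 matched, 0 unmatched
Jobs: 4 total, 3 matched, 1 unmatched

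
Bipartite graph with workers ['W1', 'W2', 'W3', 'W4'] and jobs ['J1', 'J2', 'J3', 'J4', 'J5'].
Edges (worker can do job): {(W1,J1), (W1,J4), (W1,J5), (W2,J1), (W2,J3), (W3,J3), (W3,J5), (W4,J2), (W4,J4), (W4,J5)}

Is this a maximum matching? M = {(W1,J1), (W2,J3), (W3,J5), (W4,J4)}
Yes, size 4 is maximum

Proposed matching has size 4.
Maximum matching size for this graph: 4.

This is a maximum matching.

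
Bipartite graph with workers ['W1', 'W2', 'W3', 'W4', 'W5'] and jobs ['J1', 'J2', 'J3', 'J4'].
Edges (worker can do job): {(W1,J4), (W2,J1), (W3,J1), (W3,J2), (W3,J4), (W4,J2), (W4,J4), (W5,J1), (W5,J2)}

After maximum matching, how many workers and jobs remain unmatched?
Unmatched: 2 workers, 1 jobs

Maximum matching size: 3
Workers: 5 total, 3 matched, 2 unmatched
Jobs: 4 total, 3 matched, 1 unmatched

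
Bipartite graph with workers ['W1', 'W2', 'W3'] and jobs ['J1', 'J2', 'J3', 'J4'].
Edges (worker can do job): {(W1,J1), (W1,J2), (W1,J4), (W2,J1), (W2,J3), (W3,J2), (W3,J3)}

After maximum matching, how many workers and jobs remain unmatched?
Unmatched: 0 workers, 1 jobs

Maximum matching size: 3
Workers: 3 total, 3 matched, 0 unmatched
Jobs: 4 total, 3 matched, 1 unmatched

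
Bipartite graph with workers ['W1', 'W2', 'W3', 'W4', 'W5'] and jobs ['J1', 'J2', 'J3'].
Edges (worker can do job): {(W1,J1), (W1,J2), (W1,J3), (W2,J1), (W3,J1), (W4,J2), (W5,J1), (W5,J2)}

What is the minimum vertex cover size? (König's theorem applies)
Minimum vertex cover size = 3

By König's theorem: in bipartite graphs,
min vertex cover = max matching = 3

Maximum matching has size 3, so minimum vertex cover also has size 3.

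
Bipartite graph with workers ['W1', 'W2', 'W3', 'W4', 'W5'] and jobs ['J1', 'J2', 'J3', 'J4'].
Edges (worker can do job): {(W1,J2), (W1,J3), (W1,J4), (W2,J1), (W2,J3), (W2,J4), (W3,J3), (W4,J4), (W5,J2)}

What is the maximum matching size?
Maximum matching size = 4

Maximum matching: {(W2,J1), (W3,J3), (W4,J4), (W5,J2)}
Size: 4

This assigns 4 workers to 4 distinct jobs.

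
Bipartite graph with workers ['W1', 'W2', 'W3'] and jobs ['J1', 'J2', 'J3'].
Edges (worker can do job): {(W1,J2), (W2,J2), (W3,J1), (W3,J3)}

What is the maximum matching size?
Maximum matching size = 2

Maximum matching: {(W1,J2), (W3,J3)}
Size: 2

This assigns 2 workers to 2 distinct jobs.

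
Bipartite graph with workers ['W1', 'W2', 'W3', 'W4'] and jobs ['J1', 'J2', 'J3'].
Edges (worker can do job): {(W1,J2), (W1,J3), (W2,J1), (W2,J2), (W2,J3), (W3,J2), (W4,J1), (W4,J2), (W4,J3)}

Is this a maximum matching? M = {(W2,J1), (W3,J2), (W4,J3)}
Yes, size 3 is maximum

Proposed matching has size 3.
Maximum matching size for this graph: 3.

This is a maximum matching.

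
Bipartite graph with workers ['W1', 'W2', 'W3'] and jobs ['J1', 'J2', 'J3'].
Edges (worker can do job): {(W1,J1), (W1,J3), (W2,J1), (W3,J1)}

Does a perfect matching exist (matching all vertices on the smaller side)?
No, maximum matching has size 2 < 3

Maximum matching has size 2, need 3 for perfect matching.
Unmatched workers: ['W2']
Unmatched jobs: ['J2']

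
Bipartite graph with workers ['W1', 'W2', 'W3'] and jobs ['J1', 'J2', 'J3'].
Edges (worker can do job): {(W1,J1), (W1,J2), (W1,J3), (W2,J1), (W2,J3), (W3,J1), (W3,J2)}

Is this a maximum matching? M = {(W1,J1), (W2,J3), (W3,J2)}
Yes, size 3 is maximum

Proposed matching has size 3.
Maximum matching size for this graph: 3.

This is a maximum matching.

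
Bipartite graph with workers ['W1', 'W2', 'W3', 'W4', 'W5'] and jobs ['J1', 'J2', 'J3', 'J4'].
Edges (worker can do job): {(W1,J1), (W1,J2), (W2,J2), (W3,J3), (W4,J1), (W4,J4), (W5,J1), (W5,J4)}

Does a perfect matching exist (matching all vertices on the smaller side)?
Yes, perfect matching exists (size 4)

Perfect matching: {(W1,J2), (W3,J3), (W4,J1), (W5,J4)}
All 4 vertices on the smaller side are matched.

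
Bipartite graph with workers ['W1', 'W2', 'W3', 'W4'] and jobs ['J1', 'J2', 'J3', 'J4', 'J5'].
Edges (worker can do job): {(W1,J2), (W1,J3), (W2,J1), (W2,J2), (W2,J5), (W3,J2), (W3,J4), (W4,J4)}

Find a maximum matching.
Matching: {(W1,J3), (W2,J5), (W3,J2), (W4,J4)}

Maximum matching (size 4):
  W1 → J3
  W2 → J5
  W3 → J2
  W4 → J4

Each worker is assigned to at most one job, and each job to at most one worker.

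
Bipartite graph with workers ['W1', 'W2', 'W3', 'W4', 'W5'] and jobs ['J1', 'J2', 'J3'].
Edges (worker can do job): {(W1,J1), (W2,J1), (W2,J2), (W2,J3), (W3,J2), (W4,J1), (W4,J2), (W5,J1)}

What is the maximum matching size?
Maximum matching size = 3

Maximum matching: {(W2,J3), (W3,J2), (W5,J1)}
Size: 3

This assigns 3 workers to 3 distinct jobs.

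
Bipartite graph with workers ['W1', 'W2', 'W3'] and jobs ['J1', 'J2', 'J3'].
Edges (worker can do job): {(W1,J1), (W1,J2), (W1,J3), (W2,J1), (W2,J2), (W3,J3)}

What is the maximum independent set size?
Maximum independent set = 3

By König's theorem:
- Min vertex cover = Max matching = 3
- Max independent set = Total vertices - Min vertex cover
- Max independent set = 6 - 3 = 3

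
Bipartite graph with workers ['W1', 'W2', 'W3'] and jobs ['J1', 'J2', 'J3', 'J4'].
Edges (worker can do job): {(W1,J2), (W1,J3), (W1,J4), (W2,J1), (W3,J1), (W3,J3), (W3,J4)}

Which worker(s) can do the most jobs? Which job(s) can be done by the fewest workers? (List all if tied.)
Most versatile: W1, W3 (3 jobs); Least covered: J2 (1 workers)

Worker degrees (jobs they can do): W1:3, W2:1, W3:3
Job degrees (workers who can do it): J1:2, J2:1, J3:2, J4:2

Maximum worker degree is 3, achieved by: W1, W3
Minimum job degree is 1, achieved by: J2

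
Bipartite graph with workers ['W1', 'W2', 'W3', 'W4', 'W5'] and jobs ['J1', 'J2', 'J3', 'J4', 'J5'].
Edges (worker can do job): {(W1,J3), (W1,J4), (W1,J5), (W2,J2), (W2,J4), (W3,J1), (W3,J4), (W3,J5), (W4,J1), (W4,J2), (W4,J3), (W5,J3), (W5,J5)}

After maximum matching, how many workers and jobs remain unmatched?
Unmatched: 0 workers, 0 jobs

Maximum matching size: 5
Workers: 5 total, 5 matched, 0 unmatched
Jobs: 5 total, 5 matched, 0 unmatched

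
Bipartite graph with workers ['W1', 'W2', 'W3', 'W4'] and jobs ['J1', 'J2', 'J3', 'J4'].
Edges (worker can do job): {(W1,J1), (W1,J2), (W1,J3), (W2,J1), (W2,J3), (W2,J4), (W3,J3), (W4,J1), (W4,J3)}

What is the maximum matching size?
Maximum matching size = 4

Maximum matching: {(W1,J2), (W2,J4), (W3,J3), (W4,J1)}
Size: 4

This assigns 4 workers to 4 distinct jobs.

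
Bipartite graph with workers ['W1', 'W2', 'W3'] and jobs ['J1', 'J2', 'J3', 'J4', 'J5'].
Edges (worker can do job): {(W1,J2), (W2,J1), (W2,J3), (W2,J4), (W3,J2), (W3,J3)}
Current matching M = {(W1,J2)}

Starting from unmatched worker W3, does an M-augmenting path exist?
Yes: W3 → J3

An M-augmenting path alternates non-matching / matching edges, starting and ending at unmatched vertices.
Path: W3 → J3
(J3 is unmatched in M, so the path is augmenting.)
Flipping edges along this path would increase |M| from 1 to 2.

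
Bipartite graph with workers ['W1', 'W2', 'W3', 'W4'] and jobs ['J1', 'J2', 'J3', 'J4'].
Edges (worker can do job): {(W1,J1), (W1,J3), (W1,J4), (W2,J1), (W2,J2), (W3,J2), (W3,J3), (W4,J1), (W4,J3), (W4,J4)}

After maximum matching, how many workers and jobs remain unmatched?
Unmatched: 0 workers, 0 jobs

Maximum matching size: 4
Workers: 4 total, 4 matched, 0 unmatched
Jobs: 4 total, 4 matched, 0 unmatched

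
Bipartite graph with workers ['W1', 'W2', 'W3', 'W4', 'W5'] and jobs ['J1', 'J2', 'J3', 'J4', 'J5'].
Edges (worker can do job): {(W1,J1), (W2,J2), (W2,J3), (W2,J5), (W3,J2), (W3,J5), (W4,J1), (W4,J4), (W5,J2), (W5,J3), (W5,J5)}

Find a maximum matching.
Matching: {(W1,J1), (W2,J2), (W3,J5), (W4,J4), (W5,J3)}

Maximum matching (size 5):
  W1 → J1
  W2 → J2
  W3 → J5
  W4 → J4
  W5 → J3

Each worker is assigned to at most one job, and each job to at most one worker.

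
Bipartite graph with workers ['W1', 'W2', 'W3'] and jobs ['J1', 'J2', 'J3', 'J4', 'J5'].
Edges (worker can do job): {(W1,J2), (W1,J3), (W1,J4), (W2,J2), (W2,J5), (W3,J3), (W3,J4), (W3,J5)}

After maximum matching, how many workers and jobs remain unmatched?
Unmatched: 0 workers, 2 jobs

Maximum matching size: 3
Workers: 3 total, 3 matched, 0 unmatched
Jobs: 5 total, 3 matched, 2 unmatched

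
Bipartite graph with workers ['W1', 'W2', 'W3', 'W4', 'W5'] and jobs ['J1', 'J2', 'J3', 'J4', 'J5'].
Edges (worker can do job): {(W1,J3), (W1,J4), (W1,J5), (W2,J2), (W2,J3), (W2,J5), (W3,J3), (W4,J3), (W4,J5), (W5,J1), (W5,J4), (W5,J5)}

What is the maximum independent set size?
Maximum independent set = 5

By König's theorem:
- Min vertex cover = Max matching = 5
- Max independent set = Total vertices - Min vertex cover
- Max independent set = 10 - 5 = 5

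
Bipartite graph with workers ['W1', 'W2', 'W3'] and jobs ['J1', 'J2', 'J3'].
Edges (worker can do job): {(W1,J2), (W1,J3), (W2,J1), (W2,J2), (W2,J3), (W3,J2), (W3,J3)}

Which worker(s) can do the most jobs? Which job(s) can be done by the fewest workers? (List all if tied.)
Most versatile: W2 (3 jobs); Least covered: J1 (1 workers)

Worker degrees (jobs they can do): W1:2, W2:3, W3:2
Job degrees (workers who can do it): J1:1, J2:3, J3:3

Maximum worker degree is 3, achieved by: W2
Minimum job degree is 1, achieved by: J1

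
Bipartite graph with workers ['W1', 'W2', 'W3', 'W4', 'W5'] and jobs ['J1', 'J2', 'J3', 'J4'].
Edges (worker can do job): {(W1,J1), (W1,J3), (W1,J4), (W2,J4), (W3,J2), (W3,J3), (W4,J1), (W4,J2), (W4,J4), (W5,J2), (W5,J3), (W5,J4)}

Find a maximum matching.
Matching: {(W1,J3), (W3,J2), (W4,J1), (W5,J4)}

Maximum matching (size 4):
  W1 → J3
  W3 → J2
  W4 → J1
  W5 → J4

Each worker is assigned to at most one job, and each job to at most one worker.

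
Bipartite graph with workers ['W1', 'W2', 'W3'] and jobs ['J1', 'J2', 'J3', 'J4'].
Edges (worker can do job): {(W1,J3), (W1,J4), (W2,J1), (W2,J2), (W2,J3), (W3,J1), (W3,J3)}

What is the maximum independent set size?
Maximum independent set = 4

By König's theorem:
- Min vertex cover = Max matching = 3
- Max independent set = Total vertices - Min vertex cover
- Max independent set = 7 - 3 = 4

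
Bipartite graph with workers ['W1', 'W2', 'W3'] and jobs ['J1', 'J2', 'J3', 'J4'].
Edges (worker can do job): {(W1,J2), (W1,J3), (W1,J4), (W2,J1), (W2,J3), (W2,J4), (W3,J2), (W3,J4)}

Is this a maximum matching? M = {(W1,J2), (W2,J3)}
No, size 2 is not maximum

Proposed matching has size 2.
Maximum matching size for this graph: 3.

This is NOT maximum - can be improved to size 3.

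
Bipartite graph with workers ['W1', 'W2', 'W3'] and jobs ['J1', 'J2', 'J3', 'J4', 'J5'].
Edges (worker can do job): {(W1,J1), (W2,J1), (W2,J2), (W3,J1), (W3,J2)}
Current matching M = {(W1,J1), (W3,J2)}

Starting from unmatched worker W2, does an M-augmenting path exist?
No augmenting path from W2

Alternating search from W2 reaches jobs: {J1, J2}.
Every reachable job is already matched in M, and following those matched edges back to workers exposes no further unvisited jobs.
No M-augmenting path from W2 exists.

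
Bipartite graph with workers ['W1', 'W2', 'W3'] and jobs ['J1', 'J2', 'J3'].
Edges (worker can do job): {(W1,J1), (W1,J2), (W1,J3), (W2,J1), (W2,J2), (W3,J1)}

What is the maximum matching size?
Maximum matching size = 3

Maximum matching: {(W1,J3), (W2,J2), (W3,J1)}
Size: 3

This assigns 3 workers to 3 distinct jobs.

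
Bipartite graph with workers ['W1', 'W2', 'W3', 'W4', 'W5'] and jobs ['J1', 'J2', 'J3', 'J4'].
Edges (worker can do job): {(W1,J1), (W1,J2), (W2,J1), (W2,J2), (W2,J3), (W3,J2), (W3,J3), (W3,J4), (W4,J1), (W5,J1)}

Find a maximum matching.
Matching: {(W1,J2), (W2,J3), (W3,J4), (W5,J1)}

Maximum matching (size 4):
  W1 → J2
  W2 → J3
  W3 → J4
  W5 → J1

Each worker is assigned to at most one job, and each job to at most one worker.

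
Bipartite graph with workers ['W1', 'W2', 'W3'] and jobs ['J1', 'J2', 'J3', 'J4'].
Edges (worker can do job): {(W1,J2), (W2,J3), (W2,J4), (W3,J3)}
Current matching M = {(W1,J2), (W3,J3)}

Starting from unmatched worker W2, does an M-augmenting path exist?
Yes: W2 → J4

An M-augmenting path alternates non-matching / matching edges, starting and ending at unmatched vertices.
Path: W2 → J4
(J4 is unmatched in M, so the path is augmenting.)
Flipping edges along this path would increase |M| from 2 to 3.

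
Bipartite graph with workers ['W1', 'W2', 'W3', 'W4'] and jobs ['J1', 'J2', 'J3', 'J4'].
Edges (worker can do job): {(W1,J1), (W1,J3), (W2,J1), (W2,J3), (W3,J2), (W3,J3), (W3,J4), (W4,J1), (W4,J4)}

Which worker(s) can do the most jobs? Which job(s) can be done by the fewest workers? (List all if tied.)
Most versatile: W3 (3 jobs); Least covered: J2 (1 workers)

Worker degrees (jobs they can do): W1:2, W2:2, W3:3, W4:2
Job degrees (workers who can do it): J1:3, J2:1, J3:3, J4:2

Maximum worker degree is 3, achieved by: W3
Minimum job degree is 1, achieved by: J2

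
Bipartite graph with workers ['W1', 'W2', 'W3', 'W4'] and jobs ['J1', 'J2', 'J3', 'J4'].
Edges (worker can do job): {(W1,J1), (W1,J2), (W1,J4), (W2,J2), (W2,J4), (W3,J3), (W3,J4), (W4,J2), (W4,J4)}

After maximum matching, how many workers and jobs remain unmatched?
Unmatched: 0 workers, 0 jobs

Maximum matching size: 4
Workers: 4 total, 4 matched, 0 unmatched
Jobs: 4 total, 4 matched, 0 unmatched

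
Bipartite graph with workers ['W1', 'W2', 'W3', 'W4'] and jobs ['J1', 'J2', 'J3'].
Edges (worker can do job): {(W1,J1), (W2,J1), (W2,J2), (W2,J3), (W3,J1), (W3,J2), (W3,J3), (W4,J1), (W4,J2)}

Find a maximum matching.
Matching: {(W2,J2), (W3,J3), (W4,J1)}

Maximum matching (size 3):
  W2 → J2
  W3 → J3
  W4 → J1

Each worker is assigned to at most one job, and each job to at most one worker.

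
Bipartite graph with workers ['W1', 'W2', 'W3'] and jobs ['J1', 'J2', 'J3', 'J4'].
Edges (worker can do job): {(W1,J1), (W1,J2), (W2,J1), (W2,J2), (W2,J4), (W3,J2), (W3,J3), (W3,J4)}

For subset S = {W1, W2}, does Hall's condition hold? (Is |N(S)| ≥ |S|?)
Yes: |N(S)| = 3, |S| = 2

Subset S = {W1, W2}
Neighbors N(S) = {J1, J2, J4}

|N(S)| = 3, |S| = 2
Hall's condition: |N(S)| ≥ |S| is satisfied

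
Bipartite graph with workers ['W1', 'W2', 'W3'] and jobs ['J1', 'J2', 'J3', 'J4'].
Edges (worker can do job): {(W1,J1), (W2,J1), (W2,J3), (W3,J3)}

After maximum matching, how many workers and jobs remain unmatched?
Unmatched: 1 workers, 2 jobs

Maximum matching size: 2
Workers: 3 total, 2 matched, 1 unmatched
Jobs: 4 total, 2 matched, 2 unmatched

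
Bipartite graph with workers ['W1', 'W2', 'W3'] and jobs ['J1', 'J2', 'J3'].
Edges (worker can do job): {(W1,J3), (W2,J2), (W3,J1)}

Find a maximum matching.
Matching: {(W1,J3), (W2,J2), (W3,J1)}

Maximum matching (size 3):
  W1 → J3
  W2 → J2
  W3 → J1

Each worker is assigned to at most one job, and each job to at most one worker.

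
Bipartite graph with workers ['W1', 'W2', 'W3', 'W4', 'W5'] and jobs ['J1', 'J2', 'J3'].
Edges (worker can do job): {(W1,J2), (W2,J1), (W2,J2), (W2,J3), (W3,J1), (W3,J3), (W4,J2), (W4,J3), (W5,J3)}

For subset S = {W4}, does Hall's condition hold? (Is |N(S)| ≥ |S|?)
Yes: |N(S)| = 2, |S| = 1

Subset S = {W4}
Neighbors N(S) = {J2, J3}

|N(S)| = 2, |S| = 1
Hall's condition: |N(S)| ≥ |S| is satisfied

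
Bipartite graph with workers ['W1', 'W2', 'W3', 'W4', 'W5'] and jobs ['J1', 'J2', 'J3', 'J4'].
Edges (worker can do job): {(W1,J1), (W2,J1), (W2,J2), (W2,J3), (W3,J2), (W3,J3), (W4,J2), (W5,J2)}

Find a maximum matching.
Matching: {(W1,J1), (W3,J3), (W5,J2)}

Maximum matching (size 3):
  W1 → J1
  W3 → J3
  W5 → J2

Each worker is assigned to at most one job, and each job to at most one worker.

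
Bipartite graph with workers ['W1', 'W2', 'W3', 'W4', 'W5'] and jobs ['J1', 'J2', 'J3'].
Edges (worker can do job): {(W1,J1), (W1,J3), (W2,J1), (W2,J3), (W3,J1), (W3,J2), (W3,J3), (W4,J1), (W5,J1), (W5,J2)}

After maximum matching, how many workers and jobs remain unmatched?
Unmatched: 2 workers, 0 jobs

Maximum matching size: 3
Workers: 5 total, 3 matched, 2 unmatched
Jobs: 3 total, 3 matched, 0 unmatched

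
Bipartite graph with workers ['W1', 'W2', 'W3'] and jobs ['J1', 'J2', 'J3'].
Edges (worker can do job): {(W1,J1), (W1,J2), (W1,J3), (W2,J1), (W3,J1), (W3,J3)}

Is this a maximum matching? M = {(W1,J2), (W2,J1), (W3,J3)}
Yes, size 3 is maximum

Proposed matching has size 3.
Maximum matching size for this graph: 3.

This is a maximum matching.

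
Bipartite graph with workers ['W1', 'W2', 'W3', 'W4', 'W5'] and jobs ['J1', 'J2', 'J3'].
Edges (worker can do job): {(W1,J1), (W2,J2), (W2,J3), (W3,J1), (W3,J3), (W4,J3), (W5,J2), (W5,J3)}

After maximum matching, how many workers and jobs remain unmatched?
Unmatched: 2 workers, 0 jobs

Maximum matching size: 3
Workers: 5 total, 3 matched, 2 unmatched
Jobs: 3 total, 3 matched, 0 unmatched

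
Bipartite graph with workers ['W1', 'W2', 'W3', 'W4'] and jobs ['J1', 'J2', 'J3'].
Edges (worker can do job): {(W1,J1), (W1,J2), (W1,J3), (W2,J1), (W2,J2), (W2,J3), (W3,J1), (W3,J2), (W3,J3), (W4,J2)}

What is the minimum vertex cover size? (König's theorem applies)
Minimum vertex cover size = 3

By König's theorem: in bipartite graphs,
min vertex cover = max matching = 3

Maximum matching has size 3, so minimum vertex cover also has size 3.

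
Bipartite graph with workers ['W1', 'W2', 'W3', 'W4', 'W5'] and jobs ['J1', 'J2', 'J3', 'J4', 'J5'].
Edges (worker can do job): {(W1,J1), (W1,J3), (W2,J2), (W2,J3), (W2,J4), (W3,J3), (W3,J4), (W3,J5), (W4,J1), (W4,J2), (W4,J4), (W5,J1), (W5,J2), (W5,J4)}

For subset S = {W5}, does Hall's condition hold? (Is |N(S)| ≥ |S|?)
Yes: |N(S)| = 3, |S| = 1

Subset S = {W5}
Neighbors N(S) = {J1, J2, J4}

|N(S)| = 3, |S| = 1
Hall's condition: |N(S)| ≥ |S| is satisfied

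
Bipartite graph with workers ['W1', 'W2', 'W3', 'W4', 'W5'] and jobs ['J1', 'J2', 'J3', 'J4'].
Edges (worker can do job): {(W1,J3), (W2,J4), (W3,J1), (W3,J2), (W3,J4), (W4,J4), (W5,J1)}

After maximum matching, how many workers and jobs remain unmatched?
Unmatched: 1 workers, 0 jobs

Maximum matching size: 4
Workers: 5 total, 4 matched, 1 unmatched
Jobs: 4 total, 4 matched, 0 unmatched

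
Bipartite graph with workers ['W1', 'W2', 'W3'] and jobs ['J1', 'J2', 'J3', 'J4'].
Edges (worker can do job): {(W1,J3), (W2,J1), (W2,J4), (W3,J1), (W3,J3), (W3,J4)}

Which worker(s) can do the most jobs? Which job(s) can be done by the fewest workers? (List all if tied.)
Most versatile: W3 (3 jobs); Least covered: J2 (0 workers)

Worker degrees (jobs they can do): W1:1, W2:2, W3:3
Job degrees (workers who can do it): J1:2, J2:0, J3:2, J4:2

Maximum worker degree is 3, achieved by: W3
Minimum job degree is 0, achieved by: J2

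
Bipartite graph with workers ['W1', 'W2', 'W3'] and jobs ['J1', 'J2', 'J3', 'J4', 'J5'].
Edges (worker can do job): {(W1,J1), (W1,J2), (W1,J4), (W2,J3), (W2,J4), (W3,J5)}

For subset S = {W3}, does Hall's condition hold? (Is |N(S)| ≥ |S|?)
Yes: |N(S)| = 1, |S| = 1

Subset S = {W3}
Neighbors N(S) = {J5}

|N(S)| = 1, |S| = 1
Hall's condition: |N(S)| ≥ |S| is satisfied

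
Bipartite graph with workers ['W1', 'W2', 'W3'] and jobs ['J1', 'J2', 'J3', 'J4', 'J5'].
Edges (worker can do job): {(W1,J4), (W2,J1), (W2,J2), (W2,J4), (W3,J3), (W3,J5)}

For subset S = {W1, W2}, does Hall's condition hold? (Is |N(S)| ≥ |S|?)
Yes: |N(S)| = 3, |S| = 2

Subset S = {W1, W2}
Neighbors N(S) = {J1, J2, J4}

|N(S)| = 3, |S| = 2
Hall's condition: |N(S)| ≥ |S| is satisfied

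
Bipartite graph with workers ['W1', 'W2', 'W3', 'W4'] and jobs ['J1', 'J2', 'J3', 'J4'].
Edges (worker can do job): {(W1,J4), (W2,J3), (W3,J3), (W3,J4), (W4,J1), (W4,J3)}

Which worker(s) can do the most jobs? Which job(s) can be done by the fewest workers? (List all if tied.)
Most versatile: W3, W4 (2 jobs); Least covered: J2 (0 workers)

Worker degrees (jobs they can do): W1:1, W2:1, W3:2, W4:2
Job degrees (workers who can do it): J1:1, J2:0, J3:3, J4:2

Maximum worker degree is 2, achieved by: W3, W4
Minimum job degree is 0, achieved by: J2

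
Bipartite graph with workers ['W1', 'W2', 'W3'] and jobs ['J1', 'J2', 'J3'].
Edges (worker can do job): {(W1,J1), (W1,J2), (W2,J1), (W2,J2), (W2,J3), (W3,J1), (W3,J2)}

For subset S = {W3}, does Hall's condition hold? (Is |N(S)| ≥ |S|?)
Yes: |N(S)| = 2, |S| = 1

Subset S = {W3}
Neighbors N(S) = {J1, J2}

|N(S)| = 2, |S| = 1
Hall's condition: |N(S)| ≥ |S| is satisfied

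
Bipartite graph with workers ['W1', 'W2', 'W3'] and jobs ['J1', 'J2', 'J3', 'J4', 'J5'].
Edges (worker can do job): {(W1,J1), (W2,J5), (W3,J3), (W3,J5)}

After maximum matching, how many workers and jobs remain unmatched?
Unmatched: 0 workers, 2 jobs

Maximum matching size: 3
Workers: 3 total, 3 matched, 0 unmatched
Jobs: 5 total, 3 matched, 2 unmatched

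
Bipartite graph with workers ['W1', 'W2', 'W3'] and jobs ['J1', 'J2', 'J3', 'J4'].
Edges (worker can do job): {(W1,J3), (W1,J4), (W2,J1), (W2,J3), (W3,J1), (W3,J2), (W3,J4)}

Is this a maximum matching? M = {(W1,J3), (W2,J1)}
No, size 2 is not maximum

Proposed matching has size 2.
Maximum matching size for this graph: 3.

This is NOT maximum - can be improved to size 3.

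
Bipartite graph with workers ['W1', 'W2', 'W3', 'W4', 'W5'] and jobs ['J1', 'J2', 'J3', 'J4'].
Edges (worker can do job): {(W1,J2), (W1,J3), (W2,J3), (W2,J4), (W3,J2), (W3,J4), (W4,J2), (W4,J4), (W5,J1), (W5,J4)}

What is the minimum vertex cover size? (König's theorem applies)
Minimum vertex cover size = 4

By König's theorem: in bipartite graphs,
min vertex cover = max matching = 4

Maximum matching has size 4, so minimum vertex cover also has size 4.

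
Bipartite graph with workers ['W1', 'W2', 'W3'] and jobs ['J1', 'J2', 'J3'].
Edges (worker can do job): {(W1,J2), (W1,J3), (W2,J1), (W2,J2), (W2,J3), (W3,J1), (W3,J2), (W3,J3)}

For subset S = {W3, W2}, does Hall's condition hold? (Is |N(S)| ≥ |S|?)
Yes: |N(S)| = 3, |S| = 2

Subset S = {W3, W2}
Neighbors N(S) = {J1, J2, J3}

|N(S)| = 3, |S| = 2
Hall's condition: |N(S)| ≥ |S| is satisfied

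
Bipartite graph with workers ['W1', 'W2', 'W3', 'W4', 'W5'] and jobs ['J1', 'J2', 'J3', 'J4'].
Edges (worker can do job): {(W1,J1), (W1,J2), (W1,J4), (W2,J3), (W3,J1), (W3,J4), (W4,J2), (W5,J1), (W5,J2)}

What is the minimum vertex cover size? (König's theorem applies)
Minimum vertex cover size = 4

By König's theorem: in bipartite graphs,
min vertex cover = max matching = 4

Maximum matching has size 4, so minimum vertex cover also has size 4.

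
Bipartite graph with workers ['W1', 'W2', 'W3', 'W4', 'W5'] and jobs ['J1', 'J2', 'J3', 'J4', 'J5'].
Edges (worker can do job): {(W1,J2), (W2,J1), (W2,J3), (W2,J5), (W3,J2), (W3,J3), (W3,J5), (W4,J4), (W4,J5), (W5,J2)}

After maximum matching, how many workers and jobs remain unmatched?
Unmatched: 1 workers, 1 jobs

Maximum matching size: 4
Workers: 5 total, 4 matched, 1 unmatched
Jobs: 5 total, 4 matched, 1 unmatched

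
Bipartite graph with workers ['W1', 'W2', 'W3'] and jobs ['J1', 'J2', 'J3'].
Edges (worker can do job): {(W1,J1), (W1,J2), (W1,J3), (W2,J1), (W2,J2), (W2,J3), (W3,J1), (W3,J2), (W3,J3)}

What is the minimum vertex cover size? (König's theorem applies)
Minimum vertex cover size = 3

By König's theorem: in bipartite graphs,
min vertex cover = max matching = 3

Maximum matching has size 3, so minimum vertex cover also has size 3.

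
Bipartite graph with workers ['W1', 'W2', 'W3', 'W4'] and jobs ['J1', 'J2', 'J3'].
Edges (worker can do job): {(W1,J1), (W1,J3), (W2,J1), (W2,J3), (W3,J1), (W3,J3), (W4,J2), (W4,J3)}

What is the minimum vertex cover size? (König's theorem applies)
Minimum vertex cover size = 3

By König's theorem: in bipartite graphs,
min vertex cover = max matching = 3

Maximum matching has size 3, so minimum vertex cover also has size 3.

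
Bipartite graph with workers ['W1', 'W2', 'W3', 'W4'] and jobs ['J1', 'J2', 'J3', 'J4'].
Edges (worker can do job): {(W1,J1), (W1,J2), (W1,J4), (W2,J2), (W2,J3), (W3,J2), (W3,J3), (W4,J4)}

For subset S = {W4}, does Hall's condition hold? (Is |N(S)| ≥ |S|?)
Yes: |N(S)| = 1, |S| = 1

Subset S = {W4}
Neighbors N(S) = {J4}

|N(S)| = 1, |S| = 1
Hall's condition: |N(S)| ≥ |S| is satisfied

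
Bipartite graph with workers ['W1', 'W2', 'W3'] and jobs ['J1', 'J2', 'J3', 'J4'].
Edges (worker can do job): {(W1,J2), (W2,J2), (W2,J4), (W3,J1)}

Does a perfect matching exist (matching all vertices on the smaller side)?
Yes, perfect matching exists (size 3)

Perfect matching: {(W1,J2), (W2,J4), (W3,J1)}
All 3 vertices on the smaller side are matched.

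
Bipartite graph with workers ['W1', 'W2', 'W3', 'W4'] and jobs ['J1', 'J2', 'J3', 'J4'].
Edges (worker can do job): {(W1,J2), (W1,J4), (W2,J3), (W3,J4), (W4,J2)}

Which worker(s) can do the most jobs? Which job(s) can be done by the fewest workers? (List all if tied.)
Most versatile: W1 (2 jobs); Least covered: J1 (0 workers)

Worker degrees (jobs they can do): W1:2, W2:1, W3:1, W4:1
Job degrees (workers who can do it): J1:0, J2:2, J3:1, J4:2

Maximum worker degree is 2, achieved by: W1
Minimum job degree is 0, achieved by: J1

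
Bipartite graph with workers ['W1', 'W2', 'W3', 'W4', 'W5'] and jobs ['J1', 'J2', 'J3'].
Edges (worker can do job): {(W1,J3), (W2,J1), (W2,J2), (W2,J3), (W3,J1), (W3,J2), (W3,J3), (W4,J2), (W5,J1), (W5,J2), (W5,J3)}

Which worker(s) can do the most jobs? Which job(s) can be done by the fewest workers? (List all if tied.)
Most versatile: W2, W3, W5 (3 jobs); Least covered: J1 (3 workers)

Worker degrees (jobs they can do): W1:1, W2:3, W3:3, W4:1, W5:3
Job degrees (workers who can do it): J1:3, J2:4, J3:4

Maximum worker degree is 3, achieved by: W2, W3, W5
Minimum job degree is 3, achieved by: J1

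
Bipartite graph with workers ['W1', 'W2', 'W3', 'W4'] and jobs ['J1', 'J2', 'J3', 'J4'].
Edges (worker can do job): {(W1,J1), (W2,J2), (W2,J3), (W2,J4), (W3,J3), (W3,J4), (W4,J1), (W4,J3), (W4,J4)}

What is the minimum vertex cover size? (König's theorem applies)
Minimum vertex cover size = 4

By König's theorem: in bipartite graphs,
min vertex cover = max matching = 4

Maximum matching has size 4, so minimum vertex cover also has size 4.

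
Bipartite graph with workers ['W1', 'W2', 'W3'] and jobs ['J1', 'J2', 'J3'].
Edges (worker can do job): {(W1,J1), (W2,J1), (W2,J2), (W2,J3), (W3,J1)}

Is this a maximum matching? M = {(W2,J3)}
No, size 1 is not maximum

Proposed matching has size 1.
Maximum matching size for this graph: 2.

This is NOT maximum - can be improved to size 2.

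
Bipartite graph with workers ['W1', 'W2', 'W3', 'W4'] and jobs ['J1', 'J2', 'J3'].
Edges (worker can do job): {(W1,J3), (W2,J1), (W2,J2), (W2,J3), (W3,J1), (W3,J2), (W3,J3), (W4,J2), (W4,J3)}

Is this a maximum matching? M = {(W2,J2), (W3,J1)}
No, size 2 is not maximum

Proposed matching has size 2.
Maximum matching size for this graph: 3.

This is NOT maximum - can be improved to size 3.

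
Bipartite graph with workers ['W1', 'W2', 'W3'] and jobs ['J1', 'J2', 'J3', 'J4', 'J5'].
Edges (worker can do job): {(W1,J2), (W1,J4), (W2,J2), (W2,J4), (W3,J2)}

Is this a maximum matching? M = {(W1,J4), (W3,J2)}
Yes, size 2 is maximum

Proposed matching has size 2.
Maximum matching size for this graph: 2.

This is a maximum matching.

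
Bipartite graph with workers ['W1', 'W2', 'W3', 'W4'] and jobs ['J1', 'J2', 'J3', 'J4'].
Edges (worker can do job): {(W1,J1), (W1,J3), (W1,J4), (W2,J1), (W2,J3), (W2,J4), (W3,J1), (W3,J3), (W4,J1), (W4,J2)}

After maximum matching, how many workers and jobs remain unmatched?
Unmatched: 0 workers, 0 jobs

Maximum matching size: 4
Workers: 4 total, 4 matched, 0 unmatched
Jobs: 4 total, 4 matched, 0 unmatched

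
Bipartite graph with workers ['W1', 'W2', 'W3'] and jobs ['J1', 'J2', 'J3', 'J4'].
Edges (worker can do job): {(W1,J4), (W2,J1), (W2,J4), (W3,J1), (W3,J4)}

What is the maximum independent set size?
Maximum independent set = 5

By König's theorem:
- Min vertex cover = Max matching = 2
- Max independent set = Total vertices - Min vertex cover
- Max independent set = 7 - 2 = 5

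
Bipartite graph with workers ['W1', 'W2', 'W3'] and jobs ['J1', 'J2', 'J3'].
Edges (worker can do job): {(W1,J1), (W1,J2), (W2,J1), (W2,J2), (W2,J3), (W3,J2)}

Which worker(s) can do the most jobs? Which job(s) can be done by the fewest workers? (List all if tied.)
Most versatile: W2 (3 jobs); Least covered: J3 (1 workers)

Worker degrees (jobs they can do): W1:2, W2:3, W3:1
Job degrees (workers who can do it): J1:2, J2:3, J3:1

Maximum worker degree is 3, achieved by: W2
Minimum job degree is 1, achieved by: J3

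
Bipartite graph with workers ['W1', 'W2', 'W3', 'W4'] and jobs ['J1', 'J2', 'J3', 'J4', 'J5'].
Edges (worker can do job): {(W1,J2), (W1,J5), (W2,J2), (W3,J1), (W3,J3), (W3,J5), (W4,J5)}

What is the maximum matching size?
Maximum matching size = 3

Maximum matching: {(W1,J2), (W3,J3), (W4,J5)}
Size: 3

This assigns 3 workers to 3 distinct jobs.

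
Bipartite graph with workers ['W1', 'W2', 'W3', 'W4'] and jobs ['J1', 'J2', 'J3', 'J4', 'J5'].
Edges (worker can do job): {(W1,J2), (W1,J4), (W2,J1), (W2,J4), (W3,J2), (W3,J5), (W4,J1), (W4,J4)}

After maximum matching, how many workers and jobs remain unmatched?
Unmatched: 0 workers, 1 jobs

Maximum matching size: 4
Workers: 4 total, 4 matched, 0 unmatched
Jobs: 5 total, 4 matched, 1 unmatched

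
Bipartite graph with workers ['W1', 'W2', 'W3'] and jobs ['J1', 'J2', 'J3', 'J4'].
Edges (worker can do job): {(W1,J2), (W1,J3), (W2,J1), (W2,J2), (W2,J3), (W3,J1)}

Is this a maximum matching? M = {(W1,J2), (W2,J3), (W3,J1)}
Yes, size 3 is maximum

Proposed matching has size 3.
Maximum matching size for this graph: 3.

This is a maximum matching.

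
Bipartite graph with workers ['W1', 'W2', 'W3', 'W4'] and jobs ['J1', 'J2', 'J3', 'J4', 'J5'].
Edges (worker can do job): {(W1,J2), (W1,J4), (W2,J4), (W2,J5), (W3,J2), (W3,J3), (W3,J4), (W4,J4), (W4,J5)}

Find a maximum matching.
Matching: {(W1,J2), (W2,J5), (W3,J3), (W4,J4)}

Maximum matching (size 4):
  W1 → J2
  W2 → J5
  W3 → J3
  W4 → J4

Each worker is assigned to at most one job, and each job to at most one worker.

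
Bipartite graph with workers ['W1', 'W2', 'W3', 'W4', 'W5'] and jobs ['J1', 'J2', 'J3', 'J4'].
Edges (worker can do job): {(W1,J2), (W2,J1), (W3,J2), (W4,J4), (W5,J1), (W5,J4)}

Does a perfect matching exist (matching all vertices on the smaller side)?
No, maximum matching has size 3 < 4

Maximum matching has size 3, need 4 for perfect matching.
Unmatched workers: ['W4', 'W1']
Unmatched jobs: ['J3']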